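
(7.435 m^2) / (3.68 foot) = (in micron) 6.629e+06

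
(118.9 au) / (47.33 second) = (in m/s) 3.758e+11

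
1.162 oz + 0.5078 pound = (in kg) 0.2633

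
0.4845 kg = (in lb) 1.068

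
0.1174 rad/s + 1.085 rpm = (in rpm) 2.206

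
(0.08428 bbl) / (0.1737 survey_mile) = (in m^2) 4.793e-05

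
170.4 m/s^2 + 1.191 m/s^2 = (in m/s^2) 171.6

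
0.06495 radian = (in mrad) 64.95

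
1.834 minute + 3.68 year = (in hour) 3.224e+04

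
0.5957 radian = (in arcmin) 2048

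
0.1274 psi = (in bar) 0.008784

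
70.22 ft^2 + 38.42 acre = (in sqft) 1.674e+06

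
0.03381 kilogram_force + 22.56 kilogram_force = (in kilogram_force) 22.59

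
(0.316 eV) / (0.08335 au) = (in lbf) 9.128e-31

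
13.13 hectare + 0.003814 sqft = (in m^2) 1.313e+05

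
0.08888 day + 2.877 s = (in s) 7682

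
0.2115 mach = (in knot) 140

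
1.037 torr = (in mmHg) 1.037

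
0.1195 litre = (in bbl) 0.0007516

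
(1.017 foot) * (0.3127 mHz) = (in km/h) 0.000349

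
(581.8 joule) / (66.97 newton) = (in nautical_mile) 0.004691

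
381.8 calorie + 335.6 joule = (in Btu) 1.832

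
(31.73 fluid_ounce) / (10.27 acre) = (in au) 1.509e-19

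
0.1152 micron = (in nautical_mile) 6.22e-11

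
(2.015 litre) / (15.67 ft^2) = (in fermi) 1.384e+12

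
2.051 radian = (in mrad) 2051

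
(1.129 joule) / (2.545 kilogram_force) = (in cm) 4.524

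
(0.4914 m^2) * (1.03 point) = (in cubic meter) 0.0001786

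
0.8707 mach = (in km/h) 1067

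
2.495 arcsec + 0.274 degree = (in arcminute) 16.48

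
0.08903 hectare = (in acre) 0.22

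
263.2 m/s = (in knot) 511.6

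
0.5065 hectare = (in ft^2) 5.452e+04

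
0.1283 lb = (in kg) 0.0582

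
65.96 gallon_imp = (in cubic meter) 0.2999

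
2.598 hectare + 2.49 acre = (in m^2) 3.606e+04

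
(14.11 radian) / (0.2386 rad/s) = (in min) 0.9856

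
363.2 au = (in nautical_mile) 2.934e+10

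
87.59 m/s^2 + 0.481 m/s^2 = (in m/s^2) 88.07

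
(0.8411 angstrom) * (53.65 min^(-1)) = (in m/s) 7.521e-11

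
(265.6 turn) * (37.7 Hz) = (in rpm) 6.008e+05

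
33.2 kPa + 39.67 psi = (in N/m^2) 3.067e+05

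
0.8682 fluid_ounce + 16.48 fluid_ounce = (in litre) 0.513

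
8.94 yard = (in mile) 0.00508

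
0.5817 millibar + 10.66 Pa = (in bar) 0.0006883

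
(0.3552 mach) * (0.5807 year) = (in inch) 8.72e+10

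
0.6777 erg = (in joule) 6.777e-08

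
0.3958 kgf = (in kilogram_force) 0.3958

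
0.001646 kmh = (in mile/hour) 0.001023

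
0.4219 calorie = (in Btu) 0.001673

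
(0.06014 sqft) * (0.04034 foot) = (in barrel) 0.0004321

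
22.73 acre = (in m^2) 9.199e+04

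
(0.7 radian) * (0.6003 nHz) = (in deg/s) 2.408e-08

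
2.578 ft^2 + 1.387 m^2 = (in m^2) 1.627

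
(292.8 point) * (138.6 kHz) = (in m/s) 1.432e+04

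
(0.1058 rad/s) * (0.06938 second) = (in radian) 0.00734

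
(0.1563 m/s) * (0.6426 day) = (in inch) 3.416e+05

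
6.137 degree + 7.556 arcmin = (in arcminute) 375.8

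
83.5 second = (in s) 83.5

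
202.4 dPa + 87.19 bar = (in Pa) 8.719e+06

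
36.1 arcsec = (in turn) 2.785e-05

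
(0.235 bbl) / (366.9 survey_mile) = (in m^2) 6.328e-08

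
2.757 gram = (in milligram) 2757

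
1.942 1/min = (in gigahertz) 3.237e-11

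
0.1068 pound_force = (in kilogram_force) 0.04844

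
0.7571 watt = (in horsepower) 0.001015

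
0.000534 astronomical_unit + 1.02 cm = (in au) 0.000534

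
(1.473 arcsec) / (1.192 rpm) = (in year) 1.814e-12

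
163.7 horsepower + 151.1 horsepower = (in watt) 2.347e+05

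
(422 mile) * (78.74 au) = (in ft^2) 8.611e+19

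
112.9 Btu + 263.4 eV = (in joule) 1.191e+05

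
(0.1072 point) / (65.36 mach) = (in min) 2.832e-11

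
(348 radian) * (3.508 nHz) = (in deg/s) 6.995e-05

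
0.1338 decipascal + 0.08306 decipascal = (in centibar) 2.169e-05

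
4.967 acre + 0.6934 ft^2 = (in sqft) 2.164e+05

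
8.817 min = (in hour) 0.1469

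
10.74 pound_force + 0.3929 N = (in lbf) 10.83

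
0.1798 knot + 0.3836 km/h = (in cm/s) 19.91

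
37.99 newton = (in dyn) 3.799e+06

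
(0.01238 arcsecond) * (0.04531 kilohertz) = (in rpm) 2.597e-05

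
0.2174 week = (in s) 1.315e+05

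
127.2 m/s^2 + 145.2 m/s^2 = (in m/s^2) 272.4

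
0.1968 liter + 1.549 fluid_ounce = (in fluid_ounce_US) 8.204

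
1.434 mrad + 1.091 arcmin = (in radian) 0.001751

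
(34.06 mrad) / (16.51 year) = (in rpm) 6.247e-10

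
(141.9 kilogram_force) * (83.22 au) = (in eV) 1.081e+35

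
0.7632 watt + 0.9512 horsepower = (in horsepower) 0.9522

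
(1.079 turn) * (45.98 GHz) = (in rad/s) 3.117e+11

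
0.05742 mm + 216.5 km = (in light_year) 2.288e-11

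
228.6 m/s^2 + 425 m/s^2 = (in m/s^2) 653.6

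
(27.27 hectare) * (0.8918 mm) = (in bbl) 1530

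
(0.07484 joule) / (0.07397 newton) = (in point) 2868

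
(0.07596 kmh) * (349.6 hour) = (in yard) 2.904e+04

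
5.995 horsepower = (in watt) 4470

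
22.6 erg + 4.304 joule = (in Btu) 0.004079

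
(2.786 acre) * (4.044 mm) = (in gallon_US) 1.204e+04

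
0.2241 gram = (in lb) 0.0004941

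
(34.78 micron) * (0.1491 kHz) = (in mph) 0.0116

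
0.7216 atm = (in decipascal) 7.312e+05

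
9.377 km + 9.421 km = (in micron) 1.88e+10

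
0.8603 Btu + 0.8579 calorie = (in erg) 9.113e+09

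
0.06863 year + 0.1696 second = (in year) 0.06863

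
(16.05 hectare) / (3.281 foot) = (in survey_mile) 99.73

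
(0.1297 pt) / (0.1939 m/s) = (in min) 3.933e-06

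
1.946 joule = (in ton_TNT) 4.651e-10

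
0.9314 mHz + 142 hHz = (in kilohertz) 14.2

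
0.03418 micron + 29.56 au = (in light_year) 0.0004674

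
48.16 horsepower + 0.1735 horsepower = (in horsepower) 48.33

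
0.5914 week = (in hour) 99.36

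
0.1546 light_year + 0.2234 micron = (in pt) 4.146e+18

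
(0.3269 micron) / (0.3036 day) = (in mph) 2.788e-11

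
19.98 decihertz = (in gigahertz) 1.998e-09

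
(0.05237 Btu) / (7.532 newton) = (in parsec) 2.377e-16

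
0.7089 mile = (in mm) 1.141e+06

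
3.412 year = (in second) 1.076e+08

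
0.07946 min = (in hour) 0.001324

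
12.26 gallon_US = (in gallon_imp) 10.21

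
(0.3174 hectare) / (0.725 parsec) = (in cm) 1.419e-11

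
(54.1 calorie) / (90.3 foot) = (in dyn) 8.224e+05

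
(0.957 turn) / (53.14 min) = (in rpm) 0.01801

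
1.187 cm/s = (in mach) 3.486e-05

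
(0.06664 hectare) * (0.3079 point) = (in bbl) 0.4553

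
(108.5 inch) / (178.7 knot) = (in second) 0.02998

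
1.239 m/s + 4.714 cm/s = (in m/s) 1.286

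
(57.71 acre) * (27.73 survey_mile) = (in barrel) 6.556e+10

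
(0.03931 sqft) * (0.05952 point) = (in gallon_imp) 1.687e-05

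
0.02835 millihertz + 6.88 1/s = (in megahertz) 6.88e-06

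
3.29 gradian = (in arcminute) 177.7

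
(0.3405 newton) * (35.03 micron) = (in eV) 7.445e+13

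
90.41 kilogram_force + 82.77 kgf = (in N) 1698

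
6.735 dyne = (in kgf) 6.868e-06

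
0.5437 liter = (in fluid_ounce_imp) 19.14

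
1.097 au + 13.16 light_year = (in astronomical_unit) 8.323e+05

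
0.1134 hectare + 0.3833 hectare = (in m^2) 4967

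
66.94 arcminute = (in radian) 0.01947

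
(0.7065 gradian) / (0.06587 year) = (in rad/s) 5.342e-09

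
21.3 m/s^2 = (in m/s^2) 21.3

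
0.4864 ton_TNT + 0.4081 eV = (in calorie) 4.864e+08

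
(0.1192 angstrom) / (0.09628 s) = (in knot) 2.407e-10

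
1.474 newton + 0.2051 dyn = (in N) 1.474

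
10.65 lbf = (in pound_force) 10.65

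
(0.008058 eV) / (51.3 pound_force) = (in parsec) 1.834e-40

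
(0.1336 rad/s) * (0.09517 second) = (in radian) 0.01271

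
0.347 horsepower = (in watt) 258.8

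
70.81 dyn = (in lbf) 0.0001592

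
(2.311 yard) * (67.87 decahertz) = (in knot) 2788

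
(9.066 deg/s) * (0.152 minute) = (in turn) 0.2297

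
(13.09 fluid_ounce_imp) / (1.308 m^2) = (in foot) 0.0009329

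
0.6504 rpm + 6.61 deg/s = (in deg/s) 10.51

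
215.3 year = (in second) 6.79e+09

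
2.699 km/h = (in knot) 1.457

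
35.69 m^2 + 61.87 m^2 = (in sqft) 1050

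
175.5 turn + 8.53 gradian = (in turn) 175.5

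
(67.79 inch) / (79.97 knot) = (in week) 6.92e-08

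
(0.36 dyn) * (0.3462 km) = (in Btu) 1.181e-06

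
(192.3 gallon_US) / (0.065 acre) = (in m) 0.002767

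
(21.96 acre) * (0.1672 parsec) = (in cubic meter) 4.585e+20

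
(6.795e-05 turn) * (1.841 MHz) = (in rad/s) 786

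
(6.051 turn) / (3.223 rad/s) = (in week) 1.95e-05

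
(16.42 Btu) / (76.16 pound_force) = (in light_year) 5.405e-15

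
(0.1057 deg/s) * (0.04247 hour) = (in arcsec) 5.818e+04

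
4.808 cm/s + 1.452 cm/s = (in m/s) 0.0626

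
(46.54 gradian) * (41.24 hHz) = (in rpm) 2.879e+04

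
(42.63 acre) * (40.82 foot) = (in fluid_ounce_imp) 7.554e+10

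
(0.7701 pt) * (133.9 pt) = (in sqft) 0.0001381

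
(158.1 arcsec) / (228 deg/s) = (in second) 0.0001926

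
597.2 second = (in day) 0.006912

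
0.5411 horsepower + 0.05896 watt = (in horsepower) 0.5412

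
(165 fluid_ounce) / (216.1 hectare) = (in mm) 2.258e-06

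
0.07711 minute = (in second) 4.627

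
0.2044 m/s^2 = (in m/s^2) 0.2044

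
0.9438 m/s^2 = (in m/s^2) 0.9438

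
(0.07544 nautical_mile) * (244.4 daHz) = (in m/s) 3.415e+05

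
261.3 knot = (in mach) 0.3948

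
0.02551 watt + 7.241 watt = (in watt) 7.267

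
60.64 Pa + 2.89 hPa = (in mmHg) 2.623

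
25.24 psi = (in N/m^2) 1.74e+05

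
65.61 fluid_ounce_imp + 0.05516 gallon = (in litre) 2.073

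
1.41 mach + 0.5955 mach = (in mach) 2.006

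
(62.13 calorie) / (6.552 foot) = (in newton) 130.2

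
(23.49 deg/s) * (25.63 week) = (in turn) 1.011e+06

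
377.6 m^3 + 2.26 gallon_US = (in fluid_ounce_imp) 1.329e+07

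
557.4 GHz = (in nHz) 5.574e+20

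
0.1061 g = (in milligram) 106.1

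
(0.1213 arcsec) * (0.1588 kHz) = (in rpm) 0.0008918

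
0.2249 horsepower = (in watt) 167.7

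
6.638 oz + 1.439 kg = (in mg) 1.627e+06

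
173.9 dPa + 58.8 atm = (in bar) 59.58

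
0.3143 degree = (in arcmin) 18.86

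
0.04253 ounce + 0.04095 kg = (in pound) 0.09294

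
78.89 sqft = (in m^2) 7.329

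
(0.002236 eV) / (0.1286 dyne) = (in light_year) 2.945e-32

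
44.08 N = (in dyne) 4.408e+06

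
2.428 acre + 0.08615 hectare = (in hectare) 1.069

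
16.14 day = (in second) 1.394e+06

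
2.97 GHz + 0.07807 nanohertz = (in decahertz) 2.97e+08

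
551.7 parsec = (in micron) 1.702e+25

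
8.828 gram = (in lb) 0.01946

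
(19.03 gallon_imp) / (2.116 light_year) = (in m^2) 4.322e-18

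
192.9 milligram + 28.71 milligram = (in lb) 0.0004886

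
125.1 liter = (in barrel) 0.7869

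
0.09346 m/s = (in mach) 0.0002745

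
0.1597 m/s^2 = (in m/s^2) 0.1597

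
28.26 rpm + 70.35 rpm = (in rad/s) 10.33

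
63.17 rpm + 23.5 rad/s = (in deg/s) 1725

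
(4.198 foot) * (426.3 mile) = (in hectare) 87.79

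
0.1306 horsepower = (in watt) 97.39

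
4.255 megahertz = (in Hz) 4.255e+06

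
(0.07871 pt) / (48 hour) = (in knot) 3.124e-10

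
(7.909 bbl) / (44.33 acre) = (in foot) 2.3e-05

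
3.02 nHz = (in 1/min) 1.812e-07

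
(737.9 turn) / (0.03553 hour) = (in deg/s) 2077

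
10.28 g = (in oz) 0.3626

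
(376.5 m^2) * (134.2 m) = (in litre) 5.053e+07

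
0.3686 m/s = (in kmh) 1.327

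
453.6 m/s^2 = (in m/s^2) 453.6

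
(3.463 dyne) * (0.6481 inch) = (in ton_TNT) 1.363e-16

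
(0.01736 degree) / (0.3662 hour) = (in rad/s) 2.298e-07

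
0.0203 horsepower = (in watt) 15.14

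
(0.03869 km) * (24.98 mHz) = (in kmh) 3.479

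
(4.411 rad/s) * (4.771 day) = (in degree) 1.042e+08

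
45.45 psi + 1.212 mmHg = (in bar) 3.135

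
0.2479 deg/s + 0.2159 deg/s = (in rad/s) 0.008095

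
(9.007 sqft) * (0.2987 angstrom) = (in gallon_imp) 5.498e-09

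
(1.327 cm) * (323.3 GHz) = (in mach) 1.26e+07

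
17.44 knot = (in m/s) 8.972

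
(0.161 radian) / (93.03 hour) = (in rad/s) 4.807e-07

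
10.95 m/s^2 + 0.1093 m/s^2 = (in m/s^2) 11.06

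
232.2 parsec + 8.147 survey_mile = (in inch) 2.821e+20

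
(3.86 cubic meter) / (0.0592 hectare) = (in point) 18.48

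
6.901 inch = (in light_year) 1.853e-17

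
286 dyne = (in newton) 0.00286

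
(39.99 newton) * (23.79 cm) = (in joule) 9.514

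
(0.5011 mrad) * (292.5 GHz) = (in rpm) 1.4e+09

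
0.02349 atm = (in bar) 0.0238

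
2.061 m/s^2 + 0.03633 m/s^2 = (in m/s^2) 2.097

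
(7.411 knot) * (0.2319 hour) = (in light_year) 3.364e-13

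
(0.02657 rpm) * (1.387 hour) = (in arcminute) 4.776e+04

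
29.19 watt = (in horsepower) 0.03914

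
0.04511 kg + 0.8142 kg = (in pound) 1.894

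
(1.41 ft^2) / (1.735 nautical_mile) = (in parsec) 1.321e-21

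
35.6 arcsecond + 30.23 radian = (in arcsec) 6.235e+06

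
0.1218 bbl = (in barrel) 0.1218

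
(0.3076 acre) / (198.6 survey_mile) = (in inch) 0.1533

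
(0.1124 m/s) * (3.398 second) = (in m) 0.3819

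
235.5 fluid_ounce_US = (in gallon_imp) 1.532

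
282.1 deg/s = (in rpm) 47.02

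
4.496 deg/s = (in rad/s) 0.07847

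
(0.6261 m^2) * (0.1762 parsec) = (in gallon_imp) 7.488e+17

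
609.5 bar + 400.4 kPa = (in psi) 8898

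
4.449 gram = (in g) 4.449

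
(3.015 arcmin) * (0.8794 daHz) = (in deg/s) 0.4419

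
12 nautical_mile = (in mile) 13.81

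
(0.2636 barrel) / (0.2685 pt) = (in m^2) 442.4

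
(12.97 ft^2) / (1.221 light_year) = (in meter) 1.043e-16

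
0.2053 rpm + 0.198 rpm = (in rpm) 0.4033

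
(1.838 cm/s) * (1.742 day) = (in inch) 1.089e+05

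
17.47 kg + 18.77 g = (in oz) 616.9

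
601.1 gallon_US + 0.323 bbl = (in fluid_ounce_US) 7.868e+04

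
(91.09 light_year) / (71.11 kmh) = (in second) 4.363e+16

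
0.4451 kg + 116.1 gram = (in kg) 0.5612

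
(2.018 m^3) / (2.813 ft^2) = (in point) 2.189e+04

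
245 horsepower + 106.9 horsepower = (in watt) 2.624e+05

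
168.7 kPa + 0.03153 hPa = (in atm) 1.665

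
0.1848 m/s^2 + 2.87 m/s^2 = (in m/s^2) 3.055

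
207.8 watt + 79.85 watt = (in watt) 287.6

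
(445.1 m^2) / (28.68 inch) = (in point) 1.732e+06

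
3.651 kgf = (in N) 35.8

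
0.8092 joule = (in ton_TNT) 1.934e-10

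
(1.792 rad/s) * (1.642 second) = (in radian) 2.942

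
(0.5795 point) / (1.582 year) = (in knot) 7.965e-12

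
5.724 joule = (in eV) 3.573e+19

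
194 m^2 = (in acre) 0.04794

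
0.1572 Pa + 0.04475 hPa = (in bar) 4.632e-05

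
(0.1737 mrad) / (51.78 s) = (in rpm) 3.203e-05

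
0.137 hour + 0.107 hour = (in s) 878.4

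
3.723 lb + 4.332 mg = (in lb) 3.723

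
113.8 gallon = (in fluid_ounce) 1.457e+04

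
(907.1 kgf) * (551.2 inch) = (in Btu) 118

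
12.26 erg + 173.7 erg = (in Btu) 1.763e-08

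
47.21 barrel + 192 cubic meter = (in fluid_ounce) 6.746e+06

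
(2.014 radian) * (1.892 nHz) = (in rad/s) 3.81e-09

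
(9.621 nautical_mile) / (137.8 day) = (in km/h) 0.005388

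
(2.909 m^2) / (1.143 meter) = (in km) 0.002545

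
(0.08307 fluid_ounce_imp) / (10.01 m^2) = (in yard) 2.579e-07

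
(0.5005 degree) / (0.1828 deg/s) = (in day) 3.169e-05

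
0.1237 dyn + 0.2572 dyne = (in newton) 3.809e-06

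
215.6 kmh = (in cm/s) 5989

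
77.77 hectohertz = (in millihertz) 7.777e+06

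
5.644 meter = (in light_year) 5.966e-16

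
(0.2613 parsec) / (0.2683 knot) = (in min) 9.736e+14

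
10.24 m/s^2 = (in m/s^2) 10.24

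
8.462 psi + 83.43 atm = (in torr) 6.384e+04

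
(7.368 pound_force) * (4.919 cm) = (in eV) 1.006e+19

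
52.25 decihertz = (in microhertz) 5.225e+06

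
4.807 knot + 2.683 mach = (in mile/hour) 2049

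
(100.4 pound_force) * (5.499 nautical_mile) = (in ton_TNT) 0.001087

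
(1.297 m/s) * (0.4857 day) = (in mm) 5.443e+07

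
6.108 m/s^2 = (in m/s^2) 6.108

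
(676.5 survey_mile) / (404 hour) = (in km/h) 2.695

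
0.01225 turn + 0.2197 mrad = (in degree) 4.423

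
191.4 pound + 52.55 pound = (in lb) 244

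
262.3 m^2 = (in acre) 0.06482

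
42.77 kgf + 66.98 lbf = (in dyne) 7.174e+07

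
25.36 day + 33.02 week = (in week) 36.64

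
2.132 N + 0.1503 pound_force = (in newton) 2.801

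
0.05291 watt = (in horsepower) 7.095e-05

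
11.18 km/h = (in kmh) 11.18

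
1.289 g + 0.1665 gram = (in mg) 1456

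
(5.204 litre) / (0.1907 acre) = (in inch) 0.0002655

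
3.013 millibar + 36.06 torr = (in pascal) 5109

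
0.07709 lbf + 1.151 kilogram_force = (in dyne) 1.163e+06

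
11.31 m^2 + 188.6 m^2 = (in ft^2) 2152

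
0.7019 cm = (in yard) 0.007676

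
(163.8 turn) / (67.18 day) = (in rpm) 0.001693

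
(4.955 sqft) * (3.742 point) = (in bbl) 0.003822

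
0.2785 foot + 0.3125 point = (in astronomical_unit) 5.682e-13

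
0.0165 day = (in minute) 23.76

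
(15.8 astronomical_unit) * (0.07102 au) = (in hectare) 2.511e+18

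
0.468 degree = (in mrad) 8.168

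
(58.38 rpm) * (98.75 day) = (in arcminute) 1.793e+11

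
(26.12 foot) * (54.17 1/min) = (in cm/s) 718.8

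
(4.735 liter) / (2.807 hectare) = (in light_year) 1.783e-23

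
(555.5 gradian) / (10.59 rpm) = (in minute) 0.1311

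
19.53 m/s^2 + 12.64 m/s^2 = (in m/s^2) 32.17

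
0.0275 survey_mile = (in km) 0.04426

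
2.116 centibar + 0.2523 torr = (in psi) 0.3118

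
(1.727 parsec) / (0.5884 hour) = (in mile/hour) 5.628e+13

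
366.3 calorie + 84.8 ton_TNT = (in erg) 3.548e+18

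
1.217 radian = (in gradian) 77.48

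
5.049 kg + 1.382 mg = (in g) 5049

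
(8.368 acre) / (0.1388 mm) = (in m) 2.44e+08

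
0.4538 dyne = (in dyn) 0.4538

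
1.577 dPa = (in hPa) 0.001577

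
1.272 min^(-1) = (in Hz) 0.0212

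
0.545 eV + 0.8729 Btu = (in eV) 5.748e+21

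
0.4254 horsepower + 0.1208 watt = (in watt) 317.3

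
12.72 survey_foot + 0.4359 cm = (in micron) 3.881e+06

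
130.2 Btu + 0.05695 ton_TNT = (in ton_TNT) 0.05698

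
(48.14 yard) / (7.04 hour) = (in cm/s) 0.1737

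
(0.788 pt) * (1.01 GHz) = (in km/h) 1.011e+06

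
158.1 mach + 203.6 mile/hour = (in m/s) 5.392e+04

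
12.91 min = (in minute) 12.91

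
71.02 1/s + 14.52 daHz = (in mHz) 2.162e+05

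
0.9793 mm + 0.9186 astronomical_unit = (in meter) 1.374e+11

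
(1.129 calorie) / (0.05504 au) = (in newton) 5.737e-10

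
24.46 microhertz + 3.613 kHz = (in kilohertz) 3.613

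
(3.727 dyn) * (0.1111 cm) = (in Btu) 3.925e-11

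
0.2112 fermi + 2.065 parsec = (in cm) 6.372e+18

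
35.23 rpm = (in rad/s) 3.689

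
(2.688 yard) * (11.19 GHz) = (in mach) 8.078e+07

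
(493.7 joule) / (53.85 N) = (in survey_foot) 30.08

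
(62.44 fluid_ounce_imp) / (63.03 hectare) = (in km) 2.815e-12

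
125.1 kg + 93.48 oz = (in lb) 281.6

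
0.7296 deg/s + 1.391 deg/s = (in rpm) 0.3534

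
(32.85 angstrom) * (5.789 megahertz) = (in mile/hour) 0.04254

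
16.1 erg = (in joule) 1.61e-06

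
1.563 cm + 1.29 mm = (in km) 1.692e-05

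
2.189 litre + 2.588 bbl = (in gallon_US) 109.3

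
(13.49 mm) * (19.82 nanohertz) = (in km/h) 9.625e-10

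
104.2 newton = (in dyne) 1.042e+07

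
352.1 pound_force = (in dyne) 1.566e+08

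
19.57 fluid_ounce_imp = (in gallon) 0.1469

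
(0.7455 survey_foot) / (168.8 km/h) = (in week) 8.013e-09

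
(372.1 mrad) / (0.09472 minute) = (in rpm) 0.6252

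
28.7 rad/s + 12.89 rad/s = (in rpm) 397.2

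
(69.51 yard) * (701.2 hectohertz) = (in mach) 1.309e+04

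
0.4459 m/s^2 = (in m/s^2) 0.4459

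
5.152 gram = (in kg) 0.005152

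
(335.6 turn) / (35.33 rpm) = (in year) 1.807e-05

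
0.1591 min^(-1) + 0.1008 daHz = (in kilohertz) 0.001011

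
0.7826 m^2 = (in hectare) 7.826e-05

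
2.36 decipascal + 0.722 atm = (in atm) 0.722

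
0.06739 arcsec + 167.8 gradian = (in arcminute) 9061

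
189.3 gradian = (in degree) 170.4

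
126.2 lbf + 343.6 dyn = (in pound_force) 126.2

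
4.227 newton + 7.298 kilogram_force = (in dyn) 7.58e+06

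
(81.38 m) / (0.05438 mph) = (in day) 0.03875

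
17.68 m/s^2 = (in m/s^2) 17.68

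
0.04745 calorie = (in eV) 1.239e+18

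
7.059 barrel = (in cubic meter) 1.122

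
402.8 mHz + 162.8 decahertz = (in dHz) 1.628e+04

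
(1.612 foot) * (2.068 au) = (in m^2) 1.52e+11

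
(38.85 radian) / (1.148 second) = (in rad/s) 33.84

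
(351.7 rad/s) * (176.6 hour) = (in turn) 3.559e+07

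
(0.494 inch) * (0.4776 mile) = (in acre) 0.002383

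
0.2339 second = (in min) 0.003898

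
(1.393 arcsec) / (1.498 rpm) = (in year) 1.365e-12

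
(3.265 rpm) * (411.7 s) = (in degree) 8065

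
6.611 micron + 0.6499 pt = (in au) 1.577e-15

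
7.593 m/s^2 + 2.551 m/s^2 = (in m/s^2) 10.14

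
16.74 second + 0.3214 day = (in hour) 7.718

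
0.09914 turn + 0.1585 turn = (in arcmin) 5565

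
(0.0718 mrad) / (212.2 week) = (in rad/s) 5.595e-13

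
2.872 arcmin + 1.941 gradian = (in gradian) 1.994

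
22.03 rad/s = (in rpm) 210.4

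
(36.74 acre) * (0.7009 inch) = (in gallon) 6.993e+05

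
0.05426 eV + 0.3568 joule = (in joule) 0.3568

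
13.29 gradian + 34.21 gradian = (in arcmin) 2565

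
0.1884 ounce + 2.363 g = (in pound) 0.01698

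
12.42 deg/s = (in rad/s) 0.2168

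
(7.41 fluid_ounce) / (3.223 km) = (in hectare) 6.799e-12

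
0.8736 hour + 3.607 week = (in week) 3.612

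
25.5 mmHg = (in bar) 0.034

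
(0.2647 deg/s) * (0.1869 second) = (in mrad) 0.8635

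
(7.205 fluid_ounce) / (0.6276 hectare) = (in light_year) 3.589e-24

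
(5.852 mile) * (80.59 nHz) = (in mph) 0.001698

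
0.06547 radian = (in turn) 0.01042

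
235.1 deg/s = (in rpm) 39.18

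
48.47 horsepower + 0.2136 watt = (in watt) 3.614e+04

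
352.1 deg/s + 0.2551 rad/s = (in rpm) 61.12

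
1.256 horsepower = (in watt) 936.6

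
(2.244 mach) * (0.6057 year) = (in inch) 5.746e+11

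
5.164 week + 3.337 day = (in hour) 947.6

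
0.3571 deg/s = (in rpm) 0.05952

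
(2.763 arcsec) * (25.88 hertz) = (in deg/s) 0.01986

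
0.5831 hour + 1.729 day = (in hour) 42.08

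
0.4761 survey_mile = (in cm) 7.662e+04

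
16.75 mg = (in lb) 3.693e-05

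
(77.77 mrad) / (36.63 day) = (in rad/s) 2.457e-08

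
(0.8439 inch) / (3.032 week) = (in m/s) 1.169e-08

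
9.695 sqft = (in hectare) 9.007e-05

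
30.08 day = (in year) 0.08241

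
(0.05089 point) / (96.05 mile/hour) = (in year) 1.326e-14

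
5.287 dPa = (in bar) 5.287e-06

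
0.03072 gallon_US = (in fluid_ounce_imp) 4.093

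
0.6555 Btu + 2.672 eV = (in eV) 4.317e+21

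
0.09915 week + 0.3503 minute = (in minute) 999.8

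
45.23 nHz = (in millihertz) 4.523e-05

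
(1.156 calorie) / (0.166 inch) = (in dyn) 1.147e+08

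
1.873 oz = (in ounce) 1.873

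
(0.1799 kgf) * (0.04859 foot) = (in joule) 0.02613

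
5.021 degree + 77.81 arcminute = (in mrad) 110.3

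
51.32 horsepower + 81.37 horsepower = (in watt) 9.895e+04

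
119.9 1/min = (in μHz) 1.998e+06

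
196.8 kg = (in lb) 433.9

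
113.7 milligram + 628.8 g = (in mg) 6.289e+05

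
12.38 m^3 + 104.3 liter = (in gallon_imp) 2746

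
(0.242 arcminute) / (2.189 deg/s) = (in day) 2.133e-08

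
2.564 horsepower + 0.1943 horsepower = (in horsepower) 2.758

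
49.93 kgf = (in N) 489.6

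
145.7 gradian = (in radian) 2.289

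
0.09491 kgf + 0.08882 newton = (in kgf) 0.104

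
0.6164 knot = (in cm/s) 31.71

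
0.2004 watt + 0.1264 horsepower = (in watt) 94.46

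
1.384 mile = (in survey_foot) 7308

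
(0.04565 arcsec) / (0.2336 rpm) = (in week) 1.496e-11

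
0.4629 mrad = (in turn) 7.367e-05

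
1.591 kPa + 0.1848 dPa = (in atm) 0.0157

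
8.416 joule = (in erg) 8.416e+07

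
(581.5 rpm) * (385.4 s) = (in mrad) 2.347e+07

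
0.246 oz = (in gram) 6.974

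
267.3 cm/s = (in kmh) 9.623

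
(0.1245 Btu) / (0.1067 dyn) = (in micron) 1.231e+14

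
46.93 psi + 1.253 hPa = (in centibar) 323.7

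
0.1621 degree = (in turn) 0.0004503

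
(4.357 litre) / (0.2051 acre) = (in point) 0.01488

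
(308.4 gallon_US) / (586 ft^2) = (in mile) 1.332e-05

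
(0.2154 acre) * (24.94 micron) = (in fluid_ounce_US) 735.1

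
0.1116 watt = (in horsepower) 0.0001497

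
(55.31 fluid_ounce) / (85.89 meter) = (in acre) 4.706e-09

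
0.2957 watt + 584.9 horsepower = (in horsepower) 584.9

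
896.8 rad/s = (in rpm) 8564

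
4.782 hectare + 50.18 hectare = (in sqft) 5.916e+06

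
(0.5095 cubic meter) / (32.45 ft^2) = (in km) 0.000169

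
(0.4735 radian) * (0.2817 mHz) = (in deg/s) 0.007642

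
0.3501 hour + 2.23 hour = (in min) 154.8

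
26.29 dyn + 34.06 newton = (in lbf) 7.657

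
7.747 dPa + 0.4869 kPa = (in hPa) 4.877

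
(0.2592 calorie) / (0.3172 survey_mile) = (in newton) 0.002124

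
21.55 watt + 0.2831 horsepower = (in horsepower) 0.312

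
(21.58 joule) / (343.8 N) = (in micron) 6.277e+04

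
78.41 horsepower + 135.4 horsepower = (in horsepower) 213.8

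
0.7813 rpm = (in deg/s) 4.688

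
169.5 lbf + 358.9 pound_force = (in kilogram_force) 239.7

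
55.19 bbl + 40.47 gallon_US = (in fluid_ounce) 3.019e+05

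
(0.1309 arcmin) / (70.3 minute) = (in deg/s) 5.172e-07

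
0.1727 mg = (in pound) 3.807e-07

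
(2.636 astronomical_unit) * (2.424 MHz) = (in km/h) 3.441e+18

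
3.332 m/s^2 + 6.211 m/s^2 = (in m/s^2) 9.543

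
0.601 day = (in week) 0.08586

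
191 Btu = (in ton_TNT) 4.816e-05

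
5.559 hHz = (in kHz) 0.5559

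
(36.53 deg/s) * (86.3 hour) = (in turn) 3.153e+04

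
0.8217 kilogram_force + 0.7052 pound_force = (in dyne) 1.12e+06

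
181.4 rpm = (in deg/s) 1088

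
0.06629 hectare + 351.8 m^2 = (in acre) 0.2507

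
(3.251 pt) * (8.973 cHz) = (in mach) 3.022e-07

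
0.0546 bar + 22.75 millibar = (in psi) 1.122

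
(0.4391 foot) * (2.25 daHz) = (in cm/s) 301.1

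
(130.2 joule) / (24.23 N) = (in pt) 1.523e+04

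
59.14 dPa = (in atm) 5.837e-05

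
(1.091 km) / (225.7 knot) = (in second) 9.396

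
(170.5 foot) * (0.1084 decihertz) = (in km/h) 2.028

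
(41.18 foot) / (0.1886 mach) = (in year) 6.198e-09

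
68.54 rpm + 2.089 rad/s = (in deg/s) 530.9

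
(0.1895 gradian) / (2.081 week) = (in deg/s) 1.355e-07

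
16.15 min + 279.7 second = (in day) 0.01445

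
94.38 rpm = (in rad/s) 9.883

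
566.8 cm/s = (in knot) 11.02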